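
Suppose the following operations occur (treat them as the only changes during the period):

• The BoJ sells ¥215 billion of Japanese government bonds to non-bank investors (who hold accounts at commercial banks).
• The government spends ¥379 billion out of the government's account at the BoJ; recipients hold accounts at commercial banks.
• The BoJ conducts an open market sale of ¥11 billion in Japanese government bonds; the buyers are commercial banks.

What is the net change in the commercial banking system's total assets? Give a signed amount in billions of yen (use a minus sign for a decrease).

Asset sale (to non-banks) ¥215 billion: bank balance sheets shrink → −¥215B.
Government spending ¥379 billion: bank balance sheets expand → +¥379B.
OMO sale (to banks) ¥11 billion: just an asset swap on bank balance sheets → 0.
Net: −215 + 379 + 0 = +¥164 billion.

+¥164 billion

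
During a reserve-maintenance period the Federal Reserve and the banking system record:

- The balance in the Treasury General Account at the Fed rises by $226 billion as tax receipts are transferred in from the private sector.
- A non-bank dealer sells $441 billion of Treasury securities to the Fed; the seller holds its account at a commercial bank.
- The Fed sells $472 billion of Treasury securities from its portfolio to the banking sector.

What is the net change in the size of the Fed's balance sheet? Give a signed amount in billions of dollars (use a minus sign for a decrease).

-$31 billion

Government account inflow $226 billion: only the composition of liabilities changes → 0.
Asset purchase (from non-banks) $441 billion: a Fed asset is acquired → +$441B.
OMO sale (to banks) $472 billion: a Fed asset is shed → −$472B.
Net: 0 + 441 − 472 = -$31 billion.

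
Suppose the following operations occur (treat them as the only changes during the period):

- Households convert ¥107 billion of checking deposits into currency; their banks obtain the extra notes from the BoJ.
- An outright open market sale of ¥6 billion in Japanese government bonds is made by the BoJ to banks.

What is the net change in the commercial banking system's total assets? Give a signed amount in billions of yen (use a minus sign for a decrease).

-¥107 billion

Currency withdrawal ¥107 billion: bank balance sheets shrink → −¥107B.
OMO sale (to banks) ¥6 billion: just an asset swap on bank balance sheets → 0.
Net: −107 + 0 = -¥107 billion.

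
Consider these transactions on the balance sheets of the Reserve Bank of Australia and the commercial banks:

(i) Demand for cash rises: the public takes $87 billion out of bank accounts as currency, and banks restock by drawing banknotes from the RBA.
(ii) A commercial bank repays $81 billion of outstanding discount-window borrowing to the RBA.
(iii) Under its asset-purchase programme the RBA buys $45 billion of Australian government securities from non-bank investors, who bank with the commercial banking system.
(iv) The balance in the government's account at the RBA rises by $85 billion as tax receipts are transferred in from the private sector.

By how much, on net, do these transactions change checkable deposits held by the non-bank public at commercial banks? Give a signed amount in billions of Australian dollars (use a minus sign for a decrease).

Currency withdrawal $87 billion: non-bank counterparties' bank balances fall → −$87B.
Discount-window repayment $81 billion: the counterparty is a bank, so public deposits are unchanged → 0.
Asset purchase (from non-banks) $45 billion: non-bank counterparties' bank balances rise → +$45B.
Government account inflow $85 billion: non-bank counterparties' bank balances fall → −$85B.
Net: −87 + 0 + 45 − 85 = -$127 billion.

-$127 billion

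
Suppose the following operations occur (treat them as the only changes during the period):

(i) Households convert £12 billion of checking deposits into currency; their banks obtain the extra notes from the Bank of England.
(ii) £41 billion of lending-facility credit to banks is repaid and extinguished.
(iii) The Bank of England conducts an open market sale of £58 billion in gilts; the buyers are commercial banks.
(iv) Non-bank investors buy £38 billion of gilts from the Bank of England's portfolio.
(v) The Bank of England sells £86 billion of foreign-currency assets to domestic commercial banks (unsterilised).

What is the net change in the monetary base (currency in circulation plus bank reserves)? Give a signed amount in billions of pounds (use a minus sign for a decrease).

-£223 billion

Currency withdrawal £12 billion: just a shift between currency and reserves — both are base money → 0.
Discount-window repayment £41 billion: Bank of England balance sheet contracts → −£41B.
OMO sale (to banks) £58 billion: Bank of England balance sheet contracts → −£58B.
Asset sale (to non-banks) £38 billion: Bank of England balance sheet contracts → −£38B.
FX sale £86 billion: Bank of England balance sheet contracts → −£86B.
Net: 0 − 41 − 58 − 38 − 86 = -£223 billion.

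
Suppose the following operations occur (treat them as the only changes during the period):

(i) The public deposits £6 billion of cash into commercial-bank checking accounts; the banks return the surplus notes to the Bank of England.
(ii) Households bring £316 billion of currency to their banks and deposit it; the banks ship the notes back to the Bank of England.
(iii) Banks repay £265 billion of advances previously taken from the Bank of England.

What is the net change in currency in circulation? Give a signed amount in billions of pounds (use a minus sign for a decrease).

Bank of England balance sheet:
  Assets:      Loans to banks −£265B
  Liabilities: Bank reserves +£57B, Currency in circulation −£322B
Commercial banking system:
  Assets:      Reserves at CB +£57B
  Liabilities: Checkable deposits +£322B, Borrowings from CB −£265B
So the change in currency in circulation is -£322 billion.

-£322 billion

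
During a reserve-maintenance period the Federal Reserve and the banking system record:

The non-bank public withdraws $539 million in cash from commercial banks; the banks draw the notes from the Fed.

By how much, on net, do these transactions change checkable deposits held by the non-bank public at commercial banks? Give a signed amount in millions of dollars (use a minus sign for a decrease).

Currency withdrawal $539 million: non-bank counterparties' bank balances fall → −$539M.

-$539 million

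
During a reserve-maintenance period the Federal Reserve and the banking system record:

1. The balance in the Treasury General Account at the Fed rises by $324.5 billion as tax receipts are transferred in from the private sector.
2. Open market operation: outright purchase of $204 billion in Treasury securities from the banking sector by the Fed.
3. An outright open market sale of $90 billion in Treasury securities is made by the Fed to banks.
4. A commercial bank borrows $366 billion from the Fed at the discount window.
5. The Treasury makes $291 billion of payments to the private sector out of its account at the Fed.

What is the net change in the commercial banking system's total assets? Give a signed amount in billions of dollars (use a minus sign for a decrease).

Government account inflow $324.5 billion: bank balance sheets shrink → −$324.5B.
OMO purchase (from banks) $204 billion: just an asset swap on bank balance sheets → 0.
OMO sale (to banks) $90 billion: just an asset swap on bank balance sheets → 0.
Discount-window loan $366 billion: bank balance sheets expand → +$366B.
Government spending $291 billion: bank balance sheets expand → +$291B.
Net: −324.5 + 0 + 0 + 366 + 291 = +$332.5 billion.

+$332.5 billion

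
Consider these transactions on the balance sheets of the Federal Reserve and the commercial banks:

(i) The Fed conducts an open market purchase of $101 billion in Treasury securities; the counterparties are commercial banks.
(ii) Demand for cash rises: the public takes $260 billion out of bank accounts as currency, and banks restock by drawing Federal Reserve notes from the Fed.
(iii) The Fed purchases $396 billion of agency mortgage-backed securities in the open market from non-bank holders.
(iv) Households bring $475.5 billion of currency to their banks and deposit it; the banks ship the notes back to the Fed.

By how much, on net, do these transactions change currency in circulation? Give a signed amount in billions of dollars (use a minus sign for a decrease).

-$215.5 billion

OMO purchase (from banks) $101 billion: no currency enters or leaves circulation → 0.
Currency withdrawal $260 billion: notes leave the central bank → +$260B.
Asset purchase (from non-banks) $396 billion: no currency enters or leaves circulation → 0.
Currency deposit $475.5 billion: notes return to the central bank → −$475.5B.
Net: 0 + 260 + 0 − 475.5 = -$215.5 billion.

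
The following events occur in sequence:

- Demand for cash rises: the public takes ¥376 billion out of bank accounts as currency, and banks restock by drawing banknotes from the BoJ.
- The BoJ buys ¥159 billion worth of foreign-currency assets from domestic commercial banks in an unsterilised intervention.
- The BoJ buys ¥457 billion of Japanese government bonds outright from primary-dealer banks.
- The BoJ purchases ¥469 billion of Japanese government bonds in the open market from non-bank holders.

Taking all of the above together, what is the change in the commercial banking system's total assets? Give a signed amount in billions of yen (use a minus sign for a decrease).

BoJ balance sheet:
  Assets:      Securities +¥926B, Foreign assets +¥159B
  Liabilities: Bank reserves +¥709B, Currency in circulation +¥376B
Commercial banking system:
  Assets:      Reserves at CB +¥709B, Securities −¥457B, Foreign assets −¥159B
  Liabilities: Checkable deposits +¥93B
Change in total bank assets = +¥93 billion.

+¥93 billion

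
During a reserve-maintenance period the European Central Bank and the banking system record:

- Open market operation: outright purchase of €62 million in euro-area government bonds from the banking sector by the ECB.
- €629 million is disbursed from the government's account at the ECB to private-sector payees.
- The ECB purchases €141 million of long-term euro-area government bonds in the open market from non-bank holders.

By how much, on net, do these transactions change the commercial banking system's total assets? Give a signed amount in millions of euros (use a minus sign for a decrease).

+€770 million

OMO purchase (from banks) €62 million: just an asset swap on bank balance sheets → 0.
Government spending €629 million: bank balance sheets expand → +€629M.
Asset purchase (from non-banks) €141 million: bank balance sheets expand → +€141M.
Net: 0 + 629 + 141 = +€770 million.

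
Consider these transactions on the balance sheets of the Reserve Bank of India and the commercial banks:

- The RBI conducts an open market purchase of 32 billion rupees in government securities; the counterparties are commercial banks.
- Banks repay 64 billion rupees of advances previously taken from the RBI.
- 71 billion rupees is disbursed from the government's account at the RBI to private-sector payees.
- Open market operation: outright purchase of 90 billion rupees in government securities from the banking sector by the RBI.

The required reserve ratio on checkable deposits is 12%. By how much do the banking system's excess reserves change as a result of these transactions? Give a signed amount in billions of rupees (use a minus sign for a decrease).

OMO purchase (from banks) 32 billion rupees: reserves +32B, deposits 0.
Discount-window repayment 64 billion rupees: reserves −64B, deposits 0.
Government spending 71 billion rupees: reserves +71B, deposits +71B.
OMO purchase (from banks) 90 billion rupees: reserves +90B, deposits 0.
Totals: Δreserves = +129B, Δdeposits = +71B.
Δrequired reserves = 12% × +71B = +8.52B.
Δexcess reserves = Δreserves − Δrequired = +129B − (+8.52B) = +120.48 billion.

+120.48 billion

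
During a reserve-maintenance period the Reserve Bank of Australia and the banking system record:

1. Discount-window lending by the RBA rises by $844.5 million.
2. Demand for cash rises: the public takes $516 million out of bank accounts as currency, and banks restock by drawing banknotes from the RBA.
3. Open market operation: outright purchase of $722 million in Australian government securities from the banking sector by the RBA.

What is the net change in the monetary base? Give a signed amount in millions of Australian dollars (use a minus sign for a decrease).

+$1566.5 million

Discount-window loan $844.5 million: RBA balance sheet expands → +$844.5M.
Currency withdrawal $516 million: just a shift between currency and reserves — both are base money → 0.
OMO purchase (from banks) $722 million: RBA balance sheet expands → +$722M.
Net: 844.5 + 0 + 722 = +$1566.5 million.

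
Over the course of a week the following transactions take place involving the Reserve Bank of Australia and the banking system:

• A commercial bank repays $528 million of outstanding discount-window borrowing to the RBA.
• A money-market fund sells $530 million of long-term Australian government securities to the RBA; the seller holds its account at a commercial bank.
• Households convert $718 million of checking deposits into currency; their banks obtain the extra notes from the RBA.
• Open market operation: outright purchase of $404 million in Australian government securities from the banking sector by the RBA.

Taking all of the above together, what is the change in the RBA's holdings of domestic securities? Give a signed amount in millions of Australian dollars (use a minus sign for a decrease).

Discount-window repayment $528 million: the RBA's securities portfolio is untouched → 0.
Asset purchase (from non-banks) $530 million: securities added to the RBA's portfolio → +$530M.
Currency withdrawal $718 million: the RBA's securities portfolio is untouched → 0.
OMO purchase (from banks) $404 million: securities added to the RBA's portfolio → +$404M.
Net: 0 + 530 + 0 + 404 = +$934 million.

+$934 million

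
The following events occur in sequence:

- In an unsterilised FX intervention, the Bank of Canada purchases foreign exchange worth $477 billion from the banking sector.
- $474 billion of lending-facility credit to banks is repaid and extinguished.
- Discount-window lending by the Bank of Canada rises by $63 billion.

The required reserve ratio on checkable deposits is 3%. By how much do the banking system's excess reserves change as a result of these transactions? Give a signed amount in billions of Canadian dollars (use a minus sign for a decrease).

FX purchase $477 billion: reserves +$477B, deposits 0.
Discount-window repayment $474 billion: reserves −$474B, deposits 0.
Discount-window loan $63 billion: reserves +$63B, deposits 0.
Totals: Δreserves = +$66B, Δdeposits = 0.
Δrequired reserves = 3% × 0 = 0.
Δexcess reserves = Δreserves − Δrequired = +$66B − (0) = +$66 billion.

+$66 billion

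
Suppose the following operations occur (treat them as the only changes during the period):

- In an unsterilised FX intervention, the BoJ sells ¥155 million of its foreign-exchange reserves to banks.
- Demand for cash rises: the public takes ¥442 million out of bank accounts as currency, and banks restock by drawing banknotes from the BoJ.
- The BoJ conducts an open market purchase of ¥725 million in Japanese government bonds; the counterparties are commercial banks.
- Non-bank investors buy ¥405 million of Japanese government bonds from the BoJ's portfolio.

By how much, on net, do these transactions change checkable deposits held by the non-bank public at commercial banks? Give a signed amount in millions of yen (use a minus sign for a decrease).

FX sale ¥155 million: the counterparty is a bank, so public deposits are unchanged → 0.
Currency withdrawal ¥442 million: non-bank counterparties' bank balances fall → −¥442M.
OMO purchase (from banks) ¥725 million: the counterparty is a bank, so public deposits are unchanged → 0.
Asset sale (to non-banks) ¥405 million: non-bank counterparties' bank balances fall → −¥405M.
Net: 0 − 442 + 0 − 405 = -¥847 million.

-¥847 million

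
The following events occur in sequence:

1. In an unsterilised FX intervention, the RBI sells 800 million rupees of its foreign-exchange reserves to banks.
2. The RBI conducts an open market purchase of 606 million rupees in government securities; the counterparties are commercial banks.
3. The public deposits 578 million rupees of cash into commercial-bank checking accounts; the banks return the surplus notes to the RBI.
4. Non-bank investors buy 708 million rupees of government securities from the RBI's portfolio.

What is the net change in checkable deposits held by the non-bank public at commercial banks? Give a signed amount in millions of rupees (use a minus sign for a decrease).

-130 million

RBI balance sheet:
  Assets:      Securities −102M, Foreign assets −800M
  Liabilities: Bank reserves −324M, Currency in circulation −578M
Commercial banking system:
  Assets:      Reserves at CB −324M, Securities −606M, Foreign assets +800M
  Liabilities: Checkable deposits −130M
So the change in checkable deposits held by the non-bank public at commercial banks is -130 million.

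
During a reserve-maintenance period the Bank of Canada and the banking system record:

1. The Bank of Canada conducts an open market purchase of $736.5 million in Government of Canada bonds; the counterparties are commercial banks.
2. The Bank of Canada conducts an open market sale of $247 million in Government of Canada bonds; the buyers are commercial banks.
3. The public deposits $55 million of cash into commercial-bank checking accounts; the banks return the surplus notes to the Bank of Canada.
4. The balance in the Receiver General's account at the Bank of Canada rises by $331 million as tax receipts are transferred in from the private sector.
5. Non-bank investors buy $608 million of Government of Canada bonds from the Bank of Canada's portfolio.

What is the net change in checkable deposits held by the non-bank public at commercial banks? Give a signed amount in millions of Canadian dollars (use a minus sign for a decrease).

-$884 million

OMO purchase (from banks) $736.5 million: the counterparty is a bank, so public deposits are unchanged → 0.
OMO sale (to banks) $247 million: the counterparty is a bank, so public deposits are unchanged → 0.
Currency deposit $55 million: non-bank counterparties' bank balances rise → +$55M.
Government account inflow $331 million: non-bank counterparties' bank balances fall → −$331M.
Asset sale (to non-banks) $608 million: non-bank counterparties' bank balances fall → −$608M.
Net: 0 + 0 + 55 − 331 − 608 = -$884 million.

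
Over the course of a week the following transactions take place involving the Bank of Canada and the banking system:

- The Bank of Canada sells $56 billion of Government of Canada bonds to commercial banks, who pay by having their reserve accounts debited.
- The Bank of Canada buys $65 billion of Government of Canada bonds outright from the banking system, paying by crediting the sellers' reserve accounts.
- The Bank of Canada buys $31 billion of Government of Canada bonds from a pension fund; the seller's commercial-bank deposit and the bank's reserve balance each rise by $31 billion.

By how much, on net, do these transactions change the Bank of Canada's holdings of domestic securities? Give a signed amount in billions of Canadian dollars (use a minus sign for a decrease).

+$40 billion

Bank of Canada balance sheet:
  Assets:      Securities +$40B
  Liabilities: Bank reserves +$40B
Commercial banking system:
  Assets:      Reserves at CB +$40B, Securities −$9B
  Liabilities: Checkable deposits +$31B
So the change in the Bank of Canada's holdings of domestic securities is +$40 billion.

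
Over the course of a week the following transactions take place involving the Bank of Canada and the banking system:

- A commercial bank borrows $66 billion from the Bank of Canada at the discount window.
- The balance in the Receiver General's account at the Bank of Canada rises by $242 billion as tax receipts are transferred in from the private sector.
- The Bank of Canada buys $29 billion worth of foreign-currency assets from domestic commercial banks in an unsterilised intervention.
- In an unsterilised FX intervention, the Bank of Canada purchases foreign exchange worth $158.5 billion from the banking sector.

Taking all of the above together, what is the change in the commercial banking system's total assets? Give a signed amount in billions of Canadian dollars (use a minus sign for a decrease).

-$176 billion

Discount-window loan $66 billion: bank balance sheets expand → +$66B.
Government account inflow $242 billion: bank balance sheets shrink → −$242B.
FX purchase $29 billion: just an asset swap on bank balance sheets → 0.
FX purchase $158.5 billion: just an asset swap on bank balance sheets → 0.
Net: 66 − 242 + 0 + 0 = -$176 billion.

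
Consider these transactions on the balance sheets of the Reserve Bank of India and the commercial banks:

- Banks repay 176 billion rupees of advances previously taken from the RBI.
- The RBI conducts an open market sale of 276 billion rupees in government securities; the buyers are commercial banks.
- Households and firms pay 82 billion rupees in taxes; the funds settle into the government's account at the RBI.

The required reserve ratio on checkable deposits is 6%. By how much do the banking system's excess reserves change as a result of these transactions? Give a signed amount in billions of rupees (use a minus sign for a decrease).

-529.08 billion

Discount-window repayment 176 billion rupees: reserves −176B, deposits 0.
OMO sale (to banks) 276 billion rupees: reserves −276B, deposits 0.
Government account inflow 82 billion rupees: reserves −82B, deposits −82B.
Totals: Δreserves = −534B, Δdeposits = −82B.
Δrequired reserves = 6% × −82B = −4.92B.
Δexcess reserves = Δreserves − Δrequired = −534B − (−4.92B) = -529.08 billion.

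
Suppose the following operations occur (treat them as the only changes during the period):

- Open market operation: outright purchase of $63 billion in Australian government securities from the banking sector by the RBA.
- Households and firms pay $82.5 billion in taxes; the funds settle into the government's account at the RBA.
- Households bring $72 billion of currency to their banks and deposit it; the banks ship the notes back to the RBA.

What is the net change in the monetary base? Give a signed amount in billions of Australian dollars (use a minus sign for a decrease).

-$19.5 billion

RBA balance sheet:
  Assets:      Securities +$63B
  Liabilities: Bank reserves +$52.5B, Currency in circulation −$72B, Government deposits +$82.5B
Monetary base = currency + reserves: −$72B + (+$52.5B) = -$19.5 billion.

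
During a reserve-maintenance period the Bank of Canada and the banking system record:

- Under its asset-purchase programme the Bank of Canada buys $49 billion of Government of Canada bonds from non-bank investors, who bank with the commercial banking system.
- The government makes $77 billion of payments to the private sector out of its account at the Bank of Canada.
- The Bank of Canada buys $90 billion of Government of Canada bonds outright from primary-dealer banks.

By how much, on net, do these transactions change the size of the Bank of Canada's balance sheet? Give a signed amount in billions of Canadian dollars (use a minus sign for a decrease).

+$139 billion

Bank of Canada balance sheet:
  Assets:      Securities +$139B
  Liabilities: Bank reserves +$216B, Government deposits −$77B
Change in total Bank of Canada assets = +$139 billion.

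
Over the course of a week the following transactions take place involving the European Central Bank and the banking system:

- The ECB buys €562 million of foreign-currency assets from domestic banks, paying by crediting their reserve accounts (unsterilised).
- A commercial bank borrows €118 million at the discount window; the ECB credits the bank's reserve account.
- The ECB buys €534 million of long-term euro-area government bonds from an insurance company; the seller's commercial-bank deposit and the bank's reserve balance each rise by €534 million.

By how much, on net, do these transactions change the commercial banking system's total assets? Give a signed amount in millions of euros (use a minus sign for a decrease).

+€652 million

ECB balance sheet:
  Assets:      Securities +€534M, Loans to banks +€118M, Foreign assets +€562M
  Liabilities: Bank reserves +€1214M
Commercial banking system:
  Assets:      Reserves at CB +€1214M, Foreign assets −€562M
  Liabilities: Checkable deposits +€534M, Borrowings from CB +€118M
Change in total bank assets = +€652 million.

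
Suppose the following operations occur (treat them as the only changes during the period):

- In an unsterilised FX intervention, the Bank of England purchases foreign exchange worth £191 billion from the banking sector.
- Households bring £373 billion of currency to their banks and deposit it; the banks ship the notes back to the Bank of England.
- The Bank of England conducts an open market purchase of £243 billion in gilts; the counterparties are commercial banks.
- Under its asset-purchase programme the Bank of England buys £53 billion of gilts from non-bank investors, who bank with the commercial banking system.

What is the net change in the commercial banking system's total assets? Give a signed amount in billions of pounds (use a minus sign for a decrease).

Bank of England balance sheet:
  Assets:      Securities +£296B, Foreign assets +£191B
  Liabilities: Bank reserves +£860B, Currency in circulation −£373B
Commercial banking system:
  Assets:      Reserves at CB +£860B, Securities −£243B, Foreign assets −£191B
  Liabilities: Checkable deposits +£426B
Change in total bank assets = +£426 billion.

+£426 billion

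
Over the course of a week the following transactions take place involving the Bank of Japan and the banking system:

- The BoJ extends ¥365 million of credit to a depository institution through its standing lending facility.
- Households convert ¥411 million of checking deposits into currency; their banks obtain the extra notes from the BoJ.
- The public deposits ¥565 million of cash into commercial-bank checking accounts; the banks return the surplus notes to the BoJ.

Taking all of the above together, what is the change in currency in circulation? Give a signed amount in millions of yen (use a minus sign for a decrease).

-¥154 million

BoJ balance sheet:
  Assets:      Loans to banks +¥365M
  Liabilities: Bank reserves +¥519M, Currency in circulation −¥154M
Commercial banking system:
  Assets:      Reserves at CB +¥519M
  Liabilities: Checkable deposits +¥154M, Borrowings from CB +¥365M
So the change in currency in circulation is -¥154 million.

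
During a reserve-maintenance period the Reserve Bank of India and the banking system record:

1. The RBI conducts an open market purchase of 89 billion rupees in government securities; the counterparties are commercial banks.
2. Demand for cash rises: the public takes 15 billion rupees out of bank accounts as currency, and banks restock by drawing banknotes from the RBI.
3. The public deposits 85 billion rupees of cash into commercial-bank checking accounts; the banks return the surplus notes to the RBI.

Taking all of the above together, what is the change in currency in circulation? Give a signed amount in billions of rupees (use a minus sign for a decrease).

OMO purchase (from banks) 89 billion rupees: no currency enters or leaves circulation → 0.
Currency withdrawal 15 billion rupees: notes leave the central bank → +15B.
Currency deposit 85 billion rupees: notes return to the central bank → −85B.
Net: 0 + 15 − 85 = -70 billion.

-70 billion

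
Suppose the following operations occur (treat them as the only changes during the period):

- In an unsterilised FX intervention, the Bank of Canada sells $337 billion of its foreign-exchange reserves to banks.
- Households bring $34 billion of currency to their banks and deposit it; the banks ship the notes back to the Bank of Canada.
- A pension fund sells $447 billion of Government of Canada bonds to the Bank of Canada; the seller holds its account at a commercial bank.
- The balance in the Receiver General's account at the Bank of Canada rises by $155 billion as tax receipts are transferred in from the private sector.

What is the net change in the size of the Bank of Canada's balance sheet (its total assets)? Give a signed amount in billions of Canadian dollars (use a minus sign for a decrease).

Bank of Canada balance sheet:
  Assets:      Securities +$447B, Foreign assets −$337B
  Liabilities: Bank reserves −$11B, Currency in circulation −$34B, Government deposits +$155B
Commercial banking system:
  Assets:      Reserves at CB −$11B, Foreign assets +$337B
  Liabilities: Checkable deposits +$326B
Change in total Bank of Canada assets = +$110 billion.

+$110 billion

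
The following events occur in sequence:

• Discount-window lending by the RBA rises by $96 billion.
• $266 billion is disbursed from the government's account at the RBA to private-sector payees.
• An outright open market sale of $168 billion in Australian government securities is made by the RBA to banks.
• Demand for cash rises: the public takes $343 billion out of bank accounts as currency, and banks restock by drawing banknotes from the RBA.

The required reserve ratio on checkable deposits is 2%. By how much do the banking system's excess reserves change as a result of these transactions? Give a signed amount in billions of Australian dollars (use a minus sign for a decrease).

Discount-window loan $96 billion: reserves +$96B, deposits 0.
Government spending $266 billion: reserves +$266B, deposits +$266B.
OMO sale (to banks) $168 billion: reserves −$168B, deposits 0.
Currency withdrawal $343 billion: reserves −$343B, deposits −$343B.
Totals: Δreserves = −$149B, Δdeposits = −$77B.
Δrequired reserves = 2% × −$77B = −$1.54B.
Δexcess reserves = Δreserves − Δrequired = −$149B − (−$1.54B) = -$147.46 billion.

-$147.46 billion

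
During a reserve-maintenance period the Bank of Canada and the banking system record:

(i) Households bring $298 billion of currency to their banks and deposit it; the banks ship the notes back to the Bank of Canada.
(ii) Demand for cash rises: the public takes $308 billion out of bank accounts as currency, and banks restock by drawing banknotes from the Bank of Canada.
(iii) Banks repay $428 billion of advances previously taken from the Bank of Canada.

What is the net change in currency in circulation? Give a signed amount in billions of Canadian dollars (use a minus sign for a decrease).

Currency deposit $298 billion: notes return to the central bank → −$298B.
Currency withdrawal $308 billion: notes leave the central bank → +$308B.
Discount-window repayment $428 billion: no currency enters or leaves circulation → 0.
Net: −298 + 308 + 0 = +$10 billion.

+$10 billion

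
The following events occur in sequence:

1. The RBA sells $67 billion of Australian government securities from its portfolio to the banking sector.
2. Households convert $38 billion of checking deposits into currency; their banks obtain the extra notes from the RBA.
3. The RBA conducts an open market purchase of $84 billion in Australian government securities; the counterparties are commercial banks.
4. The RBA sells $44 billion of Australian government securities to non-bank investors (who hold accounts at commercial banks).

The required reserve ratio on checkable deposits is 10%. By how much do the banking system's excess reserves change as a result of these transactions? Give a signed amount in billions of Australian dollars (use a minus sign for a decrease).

OMO sale (to banks) $67 billion: reserves −$67B, deposits 0.
Currency withdrawal $38 billion: reserves −$38B, deposits −$38B.
OMO purchase (from banks) $84 billion: reserves +$84B, deposits 0.
Asset sale (to non-banks) $44 billion: reserves −$44B, deposits −$44B.
Totals: Δreserves = −$65B, Δdeposits = −$82B.
Δrequired reserves = 10% × −$82B = −$8.2B.
Δexcess reserves = Δreserves − Δrequired = −$65B − (−$8.2B) = -$56.8 billion.

-$56.8 billion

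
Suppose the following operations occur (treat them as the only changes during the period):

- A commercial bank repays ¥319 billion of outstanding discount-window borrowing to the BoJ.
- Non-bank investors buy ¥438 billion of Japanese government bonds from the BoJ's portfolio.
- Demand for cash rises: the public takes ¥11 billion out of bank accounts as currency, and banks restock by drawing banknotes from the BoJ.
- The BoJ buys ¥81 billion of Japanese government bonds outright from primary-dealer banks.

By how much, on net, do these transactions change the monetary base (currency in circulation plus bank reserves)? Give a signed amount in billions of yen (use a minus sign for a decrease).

-¥676 billion

Discount-window repayment ¥319 billion: BoJ balance sheet contracts → −¥319B.
Asset sale (to non-banks) ¥438 billion: BoJ balance sheet contracts → −¥438B.
Currency withdrawal ¥11 billion: just a shift between currency and reserves — both are base money → 0.
OMO purchase (from banks) ¥81 billion: BoJ balance sheet expands → +¥81B.
Net: −319 − 438 + 0 + 81 = -¥676 billion.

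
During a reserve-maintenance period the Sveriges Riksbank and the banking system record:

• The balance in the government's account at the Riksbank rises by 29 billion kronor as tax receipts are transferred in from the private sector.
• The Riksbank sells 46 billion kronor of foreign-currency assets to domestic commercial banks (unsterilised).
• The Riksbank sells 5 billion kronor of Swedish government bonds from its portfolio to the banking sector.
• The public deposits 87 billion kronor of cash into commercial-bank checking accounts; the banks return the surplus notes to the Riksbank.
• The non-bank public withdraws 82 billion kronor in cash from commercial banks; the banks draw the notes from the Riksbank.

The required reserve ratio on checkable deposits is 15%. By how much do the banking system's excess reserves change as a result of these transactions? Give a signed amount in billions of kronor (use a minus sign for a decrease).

-71.4 billion

Government account inflow 29 billion kronor: reserves −29B, deposits −29B.
FX sale 46 billion kronor: reserves −46B, deposits 0.
OMO sale (to banks) 5 billion kronor: reserves −5B, deposits 0.
Currency deposit 87 billion kronor: reserves +87B, deposits +87B.
Currency withdrawal 82 billion kronor: reserves −82B, deposits −82B.
Totals: Δreserves = −75B, Δdeposits = −24B.
Δrequired reserves = 15% × −24B = −3.6B.
Δexcess reserves = Δreserves − Δrequired = −75B − (−3.6B) = -71.4 billion.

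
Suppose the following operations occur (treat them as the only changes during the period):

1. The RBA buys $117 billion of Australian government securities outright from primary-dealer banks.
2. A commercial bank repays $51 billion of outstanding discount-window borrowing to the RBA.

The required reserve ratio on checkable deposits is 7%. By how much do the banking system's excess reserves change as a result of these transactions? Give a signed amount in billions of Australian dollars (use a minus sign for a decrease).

OMO purchase (from banks) $117 billion: reserves +$117B, deposits 0.
Discount-window repayment $51 billion: reserves −$51B, deposits 0.
Totals: Δreserves = +$66B, Δdeposits = 0.
Δrequired reserves = 7% × 0 = 0.
Δexcess reserves = Δreserves − Δrequired = +$66B − (0) = +$66 billion.

+$66 billion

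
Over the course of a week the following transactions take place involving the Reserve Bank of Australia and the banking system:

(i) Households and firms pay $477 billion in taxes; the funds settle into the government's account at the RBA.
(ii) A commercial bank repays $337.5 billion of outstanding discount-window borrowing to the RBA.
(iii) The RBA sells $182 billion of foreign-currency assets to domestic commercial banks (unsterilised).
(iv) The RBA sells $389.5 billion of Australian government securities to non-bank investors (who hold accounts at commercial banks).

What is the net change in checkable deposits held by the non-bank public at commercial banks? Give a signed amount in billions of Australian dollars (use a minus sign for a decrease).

-$866.5 billion

RBA balance sheet:
  Assets:      Securities −$389.5B, Loans to banks −$337.5B, Foreign assets −$182B
  Liabilities: Bank reserves −$1386B, Government deposits +$477B
Commercial banking system:
  Assets:      Reserves at CB −$1386B, Foreign assets +$182B
  Liabilities: Checkable deposits −$866.5B, Borrowings from CB −$337.5B
So the change in checkable deposits held by the non-bank public at commercial banks is -$866.5 billion.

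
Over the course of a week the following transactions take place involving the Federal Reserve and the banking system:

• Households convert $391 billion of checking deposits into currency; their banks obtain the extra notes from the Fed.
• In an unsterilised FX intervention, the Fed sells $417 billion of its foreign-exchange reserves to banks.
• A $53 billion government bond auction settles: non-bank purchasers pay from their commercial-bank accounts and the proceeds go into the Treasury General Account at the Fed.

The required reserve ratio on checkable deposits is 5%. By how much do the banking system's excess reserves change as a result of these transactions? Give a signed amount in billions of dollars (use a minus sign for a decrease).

Currency withdrawal $391 billion: reserves −$391B, deposits −$391B.
FX sale $417 billion: reserves −$417B, deposits 0.
Government account inflow $53 billion: reserves −$53B, deposits −$53B.
Totals: Δreserves = −$861B, Δdeposits = −$444B.
Δrequired reserves = 5% × −$444B = −$22.2B.
Δexcess reserves = Δreserves − Δrequired = −$861B − (−$22.2B) = -$838.8 billion.

-$838.8 billion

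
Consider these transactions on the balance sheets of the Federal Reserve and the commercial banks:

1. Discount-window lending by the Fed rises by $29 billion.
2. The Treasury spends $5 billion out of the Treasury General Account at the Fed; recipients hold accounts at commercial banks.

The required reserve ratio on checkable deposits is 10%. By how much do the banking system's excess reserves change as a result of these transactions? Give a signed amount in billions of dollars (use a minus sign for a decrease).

+$33.5 billion

Discount-window loan $29 billion: reserves +$29B, deposits 0.
Government spending $5 billion: reserves +$5B, deposits +$5B.
Totals: Δreserves = +$34B, Δdeposits = +$5B.
Δrequired reserves = 10% × +$5B = +$0.5B.
Δexcess reserves = Δreserves − Δrequired = +$34B − (+$0.5B) = +$33.5 billion.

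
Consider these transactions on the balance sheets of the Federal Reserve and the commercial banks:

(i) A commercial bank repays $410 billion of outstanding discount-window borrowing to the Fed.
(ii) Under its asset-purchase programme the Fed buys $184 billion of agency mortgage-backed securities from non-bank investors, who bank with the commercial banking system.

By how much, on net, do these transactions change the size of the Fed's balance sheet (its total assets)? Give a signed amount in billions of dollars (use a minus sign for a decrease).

Discount-window repayment $410 billion: a Fed asset is shed → −$410B.
Asset purchase (from non-banks) $184 billion: a Fed asset is acquired → +$184B.
Net: −410 + 184 = -$226 billion.

-$226 billion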